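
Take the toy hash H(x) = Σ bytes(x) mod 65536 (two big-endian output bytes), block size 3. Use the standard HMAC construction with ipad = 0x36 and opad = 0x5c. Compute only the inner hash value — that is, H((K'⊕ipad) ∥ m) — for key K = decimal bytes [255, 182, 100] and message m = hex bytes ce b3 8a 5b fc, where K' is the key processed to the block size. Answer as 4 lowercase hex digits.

04fd

Key decimal bytes [255, 182, 100] = ff b6 64 is exactly B = 3 bytes: K' = ff b6 64.
K' ⊕ ipad = c9 80 52.
Inner input = c9 80 52 ∥ ce b3 8a 5b fc.
Inner hash: sum = 201+128+82+206+179+138+91+252 = 1277 → 04 fd.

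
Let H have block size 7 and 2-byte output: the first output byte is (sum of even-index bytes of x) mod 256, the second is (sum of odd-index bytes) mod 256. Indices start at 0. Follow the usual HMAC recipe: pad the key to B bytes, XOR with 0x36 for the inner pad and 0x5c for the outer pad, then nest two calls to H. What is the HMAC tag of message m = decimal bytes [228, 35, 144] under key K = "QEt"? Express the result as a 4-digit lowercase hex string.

Key "QEt" = 51 45 74 is 3 bytes ≤ B = 7; zero-pad to 7 bytes: K' = 51 45 74 00 00 00 00.
K' ⊕ ipad = 67 73 42 36 36 36 36.  K' ⊕ opad = 0d 19 28 5c 5c 5c 5c.
Inner input = (K'⊕ipad) ∥ m = 67 73 42 36 36 36 36 ∥ e4 23 90.
Inner hash: even-index sum = 312 mod 256 = 56; odd-index sum = 595 mod 256 = 83 → 38 53.
Outer input = (K'⊕opad) ∥ inner = 0d 19 28 5c 5c 5c 5c ∥ 38 53.
Outer hash (tag): even-index sum = 320 mod 256 = 64; odd-index sum = 265 mod 256 = 9 → 40 09.

4009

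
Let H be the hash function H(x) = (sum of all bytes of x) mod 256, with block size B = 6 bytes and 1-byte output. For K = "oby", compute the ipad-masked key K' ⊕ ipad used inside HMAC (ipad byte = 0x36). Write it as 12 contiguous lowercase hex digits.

59544f363636

Key "oby" = 6f 62 79 is 3 bytes ≤ B = 6; zero-pad to 6 bytes: K' = 6f 62 79 00 00 00.
XOR each byte with 0x36: 6f⊕36=59, 62⊕36=54, 79⊕36=4f, 00⊕36=36, 00⊕36=36, 00⊕36=36.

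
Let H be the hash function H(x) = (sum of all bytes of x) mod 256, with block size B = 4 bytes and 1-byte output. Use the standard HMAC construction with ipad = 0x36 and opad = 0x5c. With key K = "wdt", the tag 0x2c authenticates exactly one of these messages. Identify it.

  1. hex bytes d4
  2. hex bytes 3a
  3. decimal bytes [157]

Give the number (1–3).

2

Key "wdt" = 77 64 74 is 3 bytes ≤ B = 4; zero-pad to 4 bytes: K' = 77 64 74 00.
K' ⊕ ipad = 41 52 42 36; K' ⊕ opad = 2b 38 28 5c.
m1: inner = H(41 52 42 36 d4) = df; tag = H(2b 38 28 5c df) = c6
m2: inner = H(41 52 42 36 3a) = 45; tag = H(2b 38 28 5c 45) = 2c ← matches
m3: inner = H(41 52 42 36 9d) = a8; tag = H(2b 38 28 5c a8) = 8f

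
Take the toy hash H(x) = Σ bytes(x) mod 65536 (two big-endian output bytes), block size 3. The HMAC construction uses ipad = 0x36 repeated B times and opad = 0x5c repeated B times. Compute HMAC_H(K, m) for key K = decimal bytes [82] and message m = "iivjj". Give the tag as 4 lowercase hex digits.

Key decimal bytes [82] = 52 is 1 byte ≤ B = 3; zero-pad to 3 bytes: K' = 52 00 00.
K' ⊕ ipad = 64 36 36.  K' ⊕ opad = 0e 5c 5c.
Inner input = (K'⊕ipad) ∥ m = 64 36 36 ∥ 69 69 76 6a 6a.
Inner hash: sum = 100+54+54+105+105+118+106+106 = 748 → 02 ec.
Outer input = (K'⊕opad) ∥ inner = 0e 5c 5c ∥ 02 ec.
Outer hash (tag): sum = 14+92+92+2+236 = 436 → 01 b4.

01b4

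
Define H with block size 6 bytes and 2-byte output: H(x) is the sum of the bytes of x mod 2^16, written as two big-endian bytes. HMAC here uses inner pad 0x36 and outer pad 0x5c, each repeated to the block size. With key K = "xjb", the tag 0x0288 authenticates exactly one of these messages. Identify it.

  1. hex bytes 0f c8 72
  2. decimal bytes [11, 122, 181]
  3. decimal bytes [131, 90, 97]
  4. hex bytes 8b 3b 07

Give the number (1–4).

Key "xjb" = 78 6a 62 is 3 bytes ≤ B = 6; zero-pad to 6 bytes: K' = 78 6a 62 00 00 00.
K' ⊕ ipad = 4e 5c 54 36 36 36; K' ⊕ opad = 24 36 3e 5c 5c 5c.
m1: inner = H(4e 5c 54 36 36 36 0f c8 72) = 02 e9; tag = H(24 36 3e 5c 5c 5c 02 e9) = 0297
m2: inner = H(4e 5c 54 36 36 36 0b 7a b5) = 02 da; tag = H(24 36 3e 5c 5c 5c 02 da) = 0288 ← matches
m3: inner = H(4e 5c 54 36 36 36 83 5a 61) = 02 de; tag = H(24 36 3e 5c 5c 5c 02 de) = 028c
m4: inner = H(4e 5c 54 36 36 36 8b 3b 07) = 02 6d; tag = H(24 36 3e 5c 5c 5c 02 6d) = 021b

2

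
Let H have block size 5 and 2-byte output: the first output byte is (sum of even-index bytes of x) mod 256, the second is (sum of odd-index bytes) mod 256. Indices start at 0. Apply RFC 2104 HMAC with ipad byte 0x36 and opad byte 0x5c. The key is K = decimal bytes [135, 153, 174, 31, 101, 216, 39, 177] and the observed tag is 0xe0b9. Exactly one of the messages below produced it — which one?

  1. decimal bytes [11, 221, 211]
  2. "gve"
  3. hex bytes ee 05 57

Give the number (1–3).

Key decimal bytes [135, 153, 174, 31, 101, 216, 39, 177] = 87 99 ae 1f 65 d8 27 b1 is 8 bytes > B = 5, so hash it first: H(key) = c1 41, then zero-pad to 5 bytes: K' = c1 41 00 00 00.
K' ⊕ ipad = f7 77 36 36 36; K' ⊕ opad = 9d 1d 5c 5c 5c.
m1: inner = H(f7 77 36 36 36 0b dd d3) = 40 8b; tag = H(9d 1d 5c 5c 5c 40 8b) = e0b9 ← matches
m2: inner = H(f7 77 36 36 36 67 76 65) = d9 79; tag = H(9d 1d 5c 5c 5c d9 79) = ce52
m3: inner = H(f7 77 36 36 36 ee 05 57) = 68 f2; tag = H(9d 1d 5c 5c 5c 68 f2) = 47e1

1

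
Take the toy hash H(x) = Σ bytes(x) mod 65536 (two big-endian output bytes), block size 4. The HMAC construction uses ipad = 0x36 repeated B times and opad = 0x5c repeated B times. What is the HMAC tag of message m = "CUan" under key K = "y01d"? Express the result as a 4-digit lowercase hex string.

Key "y01d" = 79 30 31 64 is exactly B = 4 bytes: K' = 79 30 31 64.
K' ⊕ ipad = 4f 06 07 52.  K' ⊕ opad = 25 6c 6d 38.
Inner input = (K'⊕ipad) ∥ m = 4f 06 07 52 ∥ 43 55 61 6e.
Inner hash: sum = 79+6+7+82+67+85+97+110 = 533 → 02 15.
Outer input = (K'⊕opad) ∥ inner = 25 6c 6d 38 ∥ 02 15.
Outer hash (tag): sum = 37+108+109+56+2+21 = 333 → 01 4d.

014d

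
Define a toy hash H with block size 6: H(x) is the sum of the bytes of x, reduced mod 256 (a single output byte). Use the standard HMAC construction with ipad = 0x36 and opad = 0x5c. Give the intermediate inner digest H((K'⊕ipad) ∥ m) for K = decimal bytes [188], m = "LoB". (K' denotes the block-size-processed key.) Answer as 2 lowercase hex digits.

95

Key decimal bytes [188] = bc is 1 byte ≤ B = 6; zero-pad to 6 bytes: K' = bc 00 00 00 00 00.
K' ⊕ ipad = 8a 36 36 36 36 36.
Inner input = 8a 36 36 36 36 36 ∥ 4c 6f 42.
Inner hash: sum = 138+54+54+54+54+54+76+111+66 = 661; mod 256 = 149 → 95.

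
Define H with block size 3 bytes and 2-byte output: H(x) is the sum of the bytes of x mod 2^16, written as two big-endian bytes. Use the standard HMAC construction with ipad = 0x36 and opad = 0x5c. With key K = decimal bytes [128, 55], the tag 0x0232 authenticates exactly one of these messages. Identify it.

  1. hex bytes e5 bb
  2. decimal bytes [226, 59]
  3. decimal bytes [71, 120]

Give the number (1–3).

Key decimal bytes [128, 55] = 80 37 is 2 bytes ≤ B = 3; zero-pad to 3 bytes: K' = 80 37 00.
K' ⊕ ipad = b6 01 36; K' ⊕ opad = dc 6b 5c.
m1: inner = H(b6 01 36 e5 bb) = 02 8d; tag = H(dc 6b 5c 02 8d) = 0232 ← matches
m2: inner = H(b6 01 36 e2 3b) = 02 0a; tag = H(dc 6b 5c 02 0a) = 01af
m3: inner = H(b6 01 36 47 78) = 01 ac; tag = H(dc 6b 5c 01 ac) = 0250

1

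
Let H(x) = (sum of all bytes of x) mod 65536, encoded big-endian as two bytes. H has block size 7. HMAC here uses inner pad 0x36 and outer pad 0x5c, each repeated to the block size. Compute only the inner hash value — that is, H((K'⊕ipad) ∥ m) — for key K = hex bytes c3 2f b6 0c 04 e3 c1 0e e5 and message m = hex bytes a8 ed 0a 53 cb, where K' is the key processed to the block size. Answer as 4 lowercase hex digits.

0476

Key hex bytes c3 2f b6 0c 04 e3 c1 0e e5 is 9 bytes > B = 7, so hash it first: H(key) = 04 4f, then zero-pad to 7 bytes: K' = 04 4f 00 00 00 00 00.
K' ⊕ ipad = 32 79 36 36 36 36 36.
Inner input = 32 79 36 36 36 36 36 ∥ a8 ed 0a 53 cb.
Inner hash: sum = 50+121+54+54+54+54+54+168+237+10+83+203 = 1142 → 04 76.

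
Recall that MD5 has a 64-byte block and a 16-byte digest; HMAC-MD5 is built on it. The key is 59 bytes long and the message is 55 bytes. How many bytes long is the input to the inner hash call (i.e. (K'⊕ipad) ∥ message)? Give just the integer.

Key is 59 ≤ 64 bytes, zero-padded: |K'| = 64.
Inner input = (K'⊕ipad) ∥ m → 64 + 55 = 119 bytes.

119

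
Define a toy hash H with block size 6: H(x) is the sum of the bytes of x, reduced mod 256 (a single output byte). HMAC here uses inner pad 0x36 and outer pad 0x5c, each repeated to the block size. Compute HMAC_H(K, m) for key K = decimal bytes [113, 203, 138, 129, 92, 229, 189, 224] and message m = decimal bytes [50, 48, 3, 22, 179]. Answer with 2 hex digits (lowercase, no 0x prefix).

Key decimal bytes [113, 203, 138, 129, 92, 229, 189, 224] = 71 cb 8a 81 5c e5 bd e0 is 8 bytes > B = 6, so hash it first: H(key) = 25, then zero-pad to 6 bytes: K' = 25 00 00 00 00 00.
K' ⊕ ipad = 13 36 36 36 36 36.  K' ⊕ opad = 79 5c 5c 5c 5c 5c.
Inner input = (K'⊕ipad) ∥ m = 13 36 36 36 36 36 ∥ 32 30 03 16 b3.
Inner hash: sum = 19+54+54+54+54+54+50+48+3+22+179 = 591; mod 256 = 79 → 4f.
Outer input = (K'⊕opad) ∥ inner = 79 5c 5c 5c 5c 5c ∥ 4f.
Outer hash (tag): sum = 121+92+92+92+92+92+79 = 660; mod 256 = 148 → 94.

94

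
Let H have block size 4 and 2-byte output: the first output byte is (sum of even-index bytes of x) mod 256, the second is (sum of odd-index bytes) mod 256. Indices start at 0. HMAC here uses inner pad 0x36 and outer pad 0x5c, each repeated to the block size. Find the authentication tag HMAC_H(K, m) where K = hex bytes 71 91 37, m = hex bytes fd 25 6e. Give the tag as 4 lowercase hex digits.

Key hex bytes 71 91 37 is 3 bytes ≤ B = 4; zero-pad to 4 bytes: K' = 71 91 37 00.
K' ⊕ ipad = 47 a7 01 36.  K' ⊕ opad = 2d cd 6b 5c.
Inner input = (K'⊕ipad) ∥ m = 47 a7 01 36 ∥ fd 25 6e.
Inner hash: even-index sum = 435 mod 256 = 179; odd-index sum = 258 mod 256 = 2 → b3 02.
Outer input = (K'⊕opad) ∥ inner = 2d cd 6b 5c ∥ b3 02.
Outer hash (tag): even-index sum = 331 mod 256 = 75; odd-index sum = 299 mod 256 = 43 → 4b 2b.

4b2b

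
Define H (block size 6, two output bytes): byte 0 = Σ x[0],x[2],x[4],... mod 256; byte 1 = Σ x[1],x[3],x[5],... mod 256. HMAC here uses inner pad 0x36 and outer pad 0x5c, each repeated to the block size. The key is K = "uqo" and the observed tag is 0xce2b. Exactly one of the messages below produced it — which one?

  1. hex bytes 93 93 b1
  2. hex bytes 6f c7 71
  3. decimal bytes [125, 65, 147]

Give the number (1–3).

1

Key "uqo" = 75 71 6f is 3 bytes ≤ B = 6; zero-pad to 6 bytes: K' = 75 71 6f 00 00 00.
K' ⊕ ipad = 43 47 59 36 36 36; K' ⊕ opad = 29 2d 33 5c 5c 5c.
m1: inner = H(43 47 59 36 36 36 93 93 b1) = 16 46; tag = H(29 2d 33 5c 5c 5c 16 46) = ce2b ← matches
m2: inner = H(43 47 59 36 36 36 6f c7 71) = b2 7a; tag = H(29 2d 33 5c 5c 5c b2 7a) = 6a5f
m3: inner = H(43 47 59 36 36 36 7d 41 93) = e2 f4; tag = H(29 2d 33 5c 5c 5c e2 f4) = 9ad9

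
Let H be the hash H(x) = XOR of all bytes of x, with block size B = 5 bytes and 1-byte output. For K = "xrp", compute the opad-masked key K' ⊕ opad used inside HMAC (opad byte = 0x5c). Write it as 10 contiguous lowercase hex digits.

242e2c5c5c

Key "xrp" = 78 72 70 is 3 bytes ≤ B = 5; zero-pad to 5 bytes: K' = 78 72 70 00 00.
XOR each byte with 0x5c: 78⊕5c=24, 72⊕5c=2e, 70⊕5c=2c, 00⊕5c=5c, 00⊕5c=5c.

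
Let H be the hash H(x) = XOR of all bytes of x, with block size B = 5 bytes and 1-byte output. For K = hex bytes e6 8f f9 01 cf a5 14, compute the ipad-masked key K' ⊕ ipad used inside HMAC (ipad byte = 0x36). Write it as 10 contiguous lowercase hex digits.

d936363636

Key hex bytes e6 8f f9 01 cf a5 14 is 7 bytes > B = 5, so hash it first: H(key) = ef, then zero-pad to 5 bytes: K' = ef 00 00 00 00.
XOR each byte with 0x36: ef⊕36=d9, 00⊕36=36, 00⊕36=36, 00⊕36=36, 00⊕36=36.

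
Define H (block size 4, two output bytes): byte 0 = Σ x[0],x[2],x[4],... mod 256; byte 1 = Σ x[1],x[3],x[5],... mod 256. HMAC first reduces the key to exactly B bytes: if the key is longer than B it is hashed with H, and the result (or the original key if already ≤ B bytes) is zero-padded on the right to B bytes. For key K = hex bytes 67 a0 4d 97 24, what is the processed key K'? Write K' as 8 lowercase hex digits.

|K| = 5 > B = 4, so first hash the key.
H(K): even-index sum = 216 mod 256 = 216; odd-index sum = 311 mod 256 = 55 → d8 37.
Zero-pad H(K) = d8 37 to 4 bytes: K' = d8 37 00 00.

d8370000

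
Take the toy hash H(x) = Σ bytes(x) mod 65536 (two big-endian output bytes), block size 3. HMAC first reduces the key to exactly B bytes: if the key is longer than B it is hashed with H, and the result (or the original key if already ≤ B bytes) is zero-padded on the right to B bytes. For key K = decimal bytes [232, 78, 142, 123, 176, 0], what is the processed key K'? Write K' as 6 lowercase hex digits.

|K| = 6 > B = 3, so first hash the key.
H(K): sum = 232+78+142+123+176+0 = 751 → 02 ef.
Zero-pad H(K) = 02 ef to 3 bytes: K' = 02 ef 00.

02ef00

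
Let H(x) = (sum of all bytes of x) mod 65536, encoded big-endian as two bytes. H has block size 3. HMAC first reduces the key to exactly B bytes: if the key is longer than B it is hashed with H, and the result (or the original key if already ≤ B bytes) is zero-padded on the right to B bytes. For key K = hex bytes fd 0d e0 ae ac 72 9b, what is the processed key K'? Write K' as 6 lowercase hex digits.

|K| = 7 > B = 3, so first hash the key.
H(K): sum = 253+13+224+174+172+114+155 = 1105 → 04 51.
Zero-pad H(K) = 04 51 to 3 bytes: K' = 04 51 00.

045100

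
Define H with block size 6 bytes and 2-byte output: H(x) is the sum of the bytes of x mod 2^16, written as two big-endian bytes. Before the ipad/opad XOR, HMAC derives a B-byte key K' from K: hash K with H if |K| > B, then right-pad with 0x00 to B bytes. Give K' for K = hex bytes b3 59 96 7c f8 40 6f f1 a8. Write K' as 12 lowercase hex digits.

055e00000000

|K| = 9 > B = 6, so first hash the key.
H(K): sum = 179+89+150+124+248+64+111+241+168 = 1374 → 05 5e.
Zero-pad H(K) = 05 5e to 6 bytes: K' = 05 5e 00 00 00 00.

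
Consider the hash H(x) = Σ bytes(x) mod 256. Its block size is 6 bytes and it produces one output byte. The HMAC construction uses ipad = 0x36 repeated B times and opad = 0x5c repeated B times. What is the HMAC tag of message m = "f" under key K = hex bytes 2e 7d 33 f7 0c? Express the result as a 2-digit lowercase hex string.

Key hex bytes 2e 7d 33 f7 0c is 5 bytes ≤ B = 6; zero-pad to 6 bytes: K' = 2e 7d 33 f7 0c 00.
K' ⊕ ipad = 18 4b 05 c1 3a 36.  K' ⊕ opad = 72 21 6f ab 50 5c.
Inner input = (K'⊕ipad) ∥ m = 18 4b 05 c1 3a 36 ∥ 66.
Inner hash: sum = 24+75+5+193+58+54+102 = 511; mod 256 = 255 → ff.
Outer input = (K'⊕opad) ∥ inner = 72 21 6f ab 50 5c ∥ ff.
Outer hash (tag): sum = 114+33+111+171+80+92+255 = 856; mod 256 = 88 → 58.

58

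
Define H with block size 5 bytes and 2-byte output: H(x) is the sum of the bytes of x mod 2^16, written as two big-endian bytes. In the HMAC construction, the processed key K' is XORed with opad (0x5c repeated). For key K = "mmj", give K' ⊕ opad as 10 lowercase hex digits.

Key "mmj" = 6d 6d 6a is 3 bytes ≤ B = 5; zero-pad to 5 bytes: K' = 6d 6d 6a 00 00.
XOR each byte with 0x5c: 6d⊕5c=31, 6d⊕5c=31, 6a⊕5c=36, 00⊕5c=5c, 00⊕5c=5c.

3131365c5c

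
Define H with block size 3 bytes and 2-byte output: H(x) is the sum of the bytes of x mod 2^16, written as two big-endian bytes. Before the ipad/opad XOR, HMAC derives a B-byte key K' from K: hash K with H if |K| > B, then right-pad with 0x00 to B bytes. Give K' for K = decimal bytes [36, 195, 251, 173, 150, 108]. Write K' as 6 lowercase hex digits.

|K| = 6 > B = 3, so first hash the key.
H(K): sum = 36+195+251+173+150+108 = 913 → 03 91.
Zero-pad H(K) = 03 91 to 3 bytes: K' = 03 91 00.

039100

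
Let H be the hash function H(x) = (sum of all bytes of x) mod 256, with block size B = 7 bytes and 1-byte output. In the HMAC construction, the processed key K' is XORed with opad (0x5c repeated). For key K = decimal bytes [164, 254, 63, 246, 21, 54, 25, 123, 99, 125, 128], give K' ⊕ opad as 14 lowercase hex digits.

Key decimal bytes [164, 254, 63, 246, 21, 54, 25, 123, 99, 125, 128] = a4 fe 3f f6 15 36 19 7b 63 7d 80 is 11 bytes > B = 7, so hash it first: H(key) = 16, then zero-pad to 7 bytes: K' = 16 00 00 00 00 00 00.
XOR each byte with 0x5c: 16⊕5c=4a, 00⊕5c=5c, 00⊕5c=5c, 00⊕5c=5c, 00⊕5c=5c, 00⊕5c=5c, 00⊕5c=5c.

4a5c5c5c5c5c5c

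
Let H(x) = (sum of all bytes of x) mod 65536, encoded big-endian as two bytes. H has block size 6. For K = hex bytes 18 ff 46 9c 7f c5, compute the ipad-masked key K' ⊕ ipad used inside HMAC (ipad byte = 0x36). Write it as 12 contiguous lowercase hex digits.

2ec970aa49f3

Key hex bytes 18 ff 46 9c 7f c5 is exactly B = 6 bytes: K' = 18 ff 46 9c 7f c5.
XOR each byte with 0x36: 18⊕36=2e, ff⊕36=c9, 46⊕36=70, 9c⊕36=aa, 7f⊕36=49, c5⊕36=f3.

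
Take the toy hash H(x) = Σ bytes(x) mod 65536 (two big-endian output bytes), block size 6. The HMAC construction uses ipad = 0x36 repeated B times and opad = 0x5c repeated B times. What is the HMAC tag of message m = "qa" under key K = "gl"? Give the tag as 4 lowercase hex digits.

Key "gl" = 67 6c is 2 bytes ≤ B = 6; zero-pad to 6 bytes: K' = 67 6c 00 00 00 00.
K' ⊕ ipad = 51 5a 36 36 36 36.  K' ⊕ opad = 3b 30 5c 5c 5c 5c.
Inner input = (K'⊕ipad) ∥ m = 51 5a 36 36 36 36 ∥ 71 61.
Inner hash: sum = 81+90+54+54+54+54+113+97 = 597 → 02 55.
Outer input = (K'⊕opad) ∥ inner = 3b 30 5c 5c 5c 5c ∥ 02 55.
Outer hash (tag): sum = 59+48+92+92+92+92+2+85 = 562 → 02 32.

0232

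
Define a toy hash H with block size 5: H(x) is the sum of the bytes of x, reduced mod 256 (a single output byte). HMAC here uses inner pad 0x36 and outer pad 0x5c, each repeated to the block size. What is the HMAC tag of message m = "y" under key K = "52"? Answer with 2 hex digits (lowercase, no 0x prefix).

Key "52" = 35 32 is 2 bytes ≤ B = 5; zero-pad to 5 bytes: K' = 35 32 00 00 00.
K' ⊕ ipad = 03 04 36 36 36.  K' ⊕ opad = 69 6e 5c 5c 5c.
Inner input = (K'⊕ipad) ∥ m = 03 04 36 36 36 ∥ 79.
Inner hash: sum = 3+4+54+54+54+121 = 290; mod 256 = 34 → 22.
Outer input = (K'⊕opad) ∥ inner = 69 6e 5c 5c 5c ∥ 22.
Outer hash (tag): sum = 105+110+92+92+92+34 = 525; mod 256 = 13 → 0d.

0d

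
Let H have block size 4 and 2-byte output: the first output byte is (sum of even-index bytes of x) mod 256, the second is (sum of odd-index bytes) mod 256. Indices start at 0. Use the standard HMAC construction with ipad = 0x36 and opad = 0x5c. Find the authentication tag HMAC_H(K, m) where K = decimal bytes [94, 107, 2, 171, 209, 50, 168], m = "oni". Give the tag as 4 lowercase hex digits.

de92

Key decimal bytes [94, 107, 2, 171, 209, 50, 168] = 5e 6b 02 ab d1 32 a8 is 7 bytes > B = 4, so hash it first: H(key) = d9 48, then zero-pad to 4 bytes: K' = d9 48 00 00.
K' ⊕ ipad = ef 7e 36 36.  K' ⊕ opad = 85 14 5c 5c.
Inner input = (K'⊕ipad) ∥ m = ef 7e 36 36 ∥ 6f 6e 69.
Inner hash: even-index sum = 509 mod 256 = 253; odd-index sum = 290 mod 256 = 34 → fd 22.
Outer input = (K'⊕opad) ∥ inner = 85 14 5c 5c ∥ fd 22.
Outer hash (tag): even-index sum = 478 mod 256 = 222; odd-index sum = 146 mod 256 = 146 → de 92.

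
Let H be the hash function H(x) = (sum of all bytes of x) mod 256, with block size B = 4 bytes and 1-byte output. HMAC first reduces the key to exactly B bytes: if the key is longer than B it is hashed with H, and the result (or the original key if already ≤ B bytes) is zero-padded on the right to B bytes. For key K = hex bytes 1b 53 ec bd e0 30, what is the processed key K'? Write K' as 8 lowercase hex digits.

|K| = 6 > B = 4, so first hash the key.
H(K): sum = 27+83+236+189+224+48 = 807; mod 256 = 39 → 27.
Zero-pad H(K) = 27 to 4 bytes: K' = 27 00 00 00.

27000000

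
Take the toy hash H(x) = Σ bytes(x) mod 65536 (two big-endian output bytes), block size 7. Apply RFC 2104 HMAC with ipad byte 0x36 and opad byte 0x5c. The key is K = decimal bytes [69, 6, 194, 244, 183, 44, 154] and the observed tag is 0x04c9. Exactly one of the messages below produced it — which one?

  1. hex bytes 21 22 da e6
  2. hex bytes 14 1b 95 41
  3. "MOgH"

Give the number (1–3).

3

Key decimal bytes [69, 6, 194, 244, 183, 44, 154] = 45 06 c2 f4 b7 2c 9a is exactly B = 7 bytes: K' = 45 06 c2 f4 b7 2c 9a.
K' ⊕ ipad = 73 30 f4 c2 81 1a ac; K' ⊕ opad = 19 5a 9e a8 eb 70 c6.
m1: inner = H(73 30 f4 c2 81 1a ac 21 22 da e6) = 05 a3; tag = H(19 5a 9e a8 eb 70 c6 05 a3) = 0482
m2: inner = H(73 30 f4 c2 81 1a ac 14 1b 95 41) = 04 a5; tag = H(19 5a 9e a8 eb 70 c6 04 a5) = 0483
m3: inner = H(73 30 f4 c2 81 1a ac 4d 4f 67 48) = 04 eb; tag = H(19 5a 9e a8 eb 70 c6 04 eb) = 04c9 ← matches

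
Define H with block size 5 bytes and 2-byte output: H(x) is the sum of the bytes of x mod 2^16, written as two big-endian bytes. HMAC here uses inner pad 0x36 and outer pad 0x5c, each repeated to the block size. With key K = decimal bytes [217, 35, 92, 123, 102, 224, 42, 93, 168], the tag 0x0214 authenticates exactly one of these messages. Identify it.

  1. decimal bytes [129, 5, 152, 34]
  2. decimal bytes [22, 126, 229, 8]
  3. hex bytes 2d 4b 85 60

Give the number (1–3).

1

Key decimal bytes [217, 35, 92, 123, 102, 224, 42, 93, 168] = d9 23 5c 7b 66 e0 2a 5d a8 is 9 bytes > B = 5, so hash it first: H(key) = 04 48, then zero-pad to 5 bytes: K' = 04 48 00 00 00.
K' ⊕ ipad = 32 7e 36 36 36; K' ⊕ opad = 58 14 5c 5c 5c.
m1: inner = H(32 7e 36 36 36 81 05 98 22) = 02 92; tag = H(58 14 5c 5c 5c 02 92) = 0214 ← matches
m2: inner = H(32 7e 36 36 36 16 7e e5 08) = 02 d3; tag = H(58 14 5c 5c 5c 02 d3) = 0255
m3: inner = H(32 7e 36 36 36 2d 4b 85 60) = 02 af; tag = H(58 14 5c 5c 5c 02 af) = 0231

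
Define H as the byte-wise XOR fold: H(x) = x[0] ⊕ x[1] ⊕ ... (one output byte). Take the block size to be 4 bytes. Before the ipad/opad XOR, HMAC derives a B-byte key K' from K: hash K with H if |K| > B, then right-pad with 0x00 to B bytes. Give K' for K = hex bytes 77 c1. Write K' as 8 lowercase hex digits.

Key hex bytes 77 c1 is 2 bytes ≤ B = 4; zero-pad to 4 bytes: K' = 77 c1 00 00.

77c10000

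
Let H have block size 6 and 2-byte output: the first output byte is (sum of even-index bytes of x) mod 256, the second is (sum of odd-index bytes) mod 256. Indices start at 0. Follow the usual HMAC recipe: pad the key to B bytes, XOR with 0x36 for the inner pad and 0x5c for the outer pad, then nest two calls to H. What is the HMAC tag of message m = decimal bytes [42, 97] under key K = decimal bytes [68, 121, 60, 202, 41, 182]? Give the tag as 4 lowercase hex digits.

b2d1

Key decimal bytes [68, 121, 60, 202, 41, 182] = 44 79 3c ca 29 b6 is exactly B = 6 bytes: K' = 44 79 3c ca 29 b6.
K' ⊕ ipad = 72 4f 0a fc 1f 80.  K' ⊕ opad = 18 25 60 96 75 ea.
Inner input = (K'⊕ipad) ∥ m = 72 4f 0a fc 1f 80 ∥ 2a 61.
Inner hash: even-index sum = 197 mod 256 = 197; odd-index sum = 556 mod 256 = 44 → c5 2c.
Outer input = (K'⊕opad) ∥ inner = 18 25 60 96 75 ea ∥ c5 2c.
Outer hash (tag): even-index sum = 434 mod 256 = 178; odd-index sum = 465 mod 256 = 209 → b2 d1.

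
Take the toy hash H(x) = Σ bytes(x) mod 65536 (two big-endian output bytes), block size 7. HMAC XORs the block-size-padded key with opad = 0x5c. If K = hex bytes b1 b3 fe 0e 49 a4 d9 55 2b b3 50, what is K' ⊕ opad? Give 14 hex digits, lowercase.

Key hex bytes b1 b3 fe 0e 49 a4 d9 55 2b b3 50 is 11 bytes > B = 7, so hash it first: H(key) = 05 b9, then zero-pad to 7 bytes: K' = 05 b9 00 00 00 00 00.
XOR each byte with 0x5c: 05⊕5c=59, b9⊕5c=e5, 00⊕5c=5c, 00⊕5c=5c, 00⊕5c=5c, 00⊕5c=5c, 00⊕5c=5c.

59e55c5c5c5c5c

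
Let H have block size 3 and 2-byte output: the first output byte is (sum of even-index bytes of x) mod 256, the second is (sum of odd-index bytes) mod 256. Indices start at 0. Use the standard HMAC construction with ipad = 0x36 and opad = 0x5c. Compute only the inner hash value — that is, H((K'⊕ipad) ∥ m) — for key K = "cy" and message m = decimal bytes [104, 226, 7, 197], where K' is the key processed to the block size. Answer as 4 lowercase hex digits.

32be

Key "cy" = 63 79 is 2 bytes ≤ B = 3; zero-pad to 3 bytes: K' = 63 79 00.
K' ⊕ ipad = 55 4f 36.
Inner input = 55 4f 36 ∥ 68 e2 07 c5.
Inner hash: even-index sum = 562 mod 256 = 50; odd-index sum = 190 mod 256 = 190 → 32 be.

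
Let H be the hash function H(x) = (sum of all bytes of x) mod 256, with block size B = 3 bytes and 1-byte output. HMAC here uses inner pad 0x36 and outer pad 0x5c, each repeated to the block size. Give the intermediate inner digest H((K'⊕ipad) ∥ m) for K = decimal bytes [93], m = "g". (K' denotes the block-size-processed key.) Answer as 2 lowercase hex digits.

3e

Key decimal bytes [93] = 5d is 1 byte ≤ B = 3; zero-pad to 3 bytes: K' = 5d 00 00.
K' ⊕ ipad = 6b 36 36.
Inner input = 6b 36 36 ∥ 67.
Inner hash: sum = 107+54+54+103 = 318; mod 256 = 62 → 3e.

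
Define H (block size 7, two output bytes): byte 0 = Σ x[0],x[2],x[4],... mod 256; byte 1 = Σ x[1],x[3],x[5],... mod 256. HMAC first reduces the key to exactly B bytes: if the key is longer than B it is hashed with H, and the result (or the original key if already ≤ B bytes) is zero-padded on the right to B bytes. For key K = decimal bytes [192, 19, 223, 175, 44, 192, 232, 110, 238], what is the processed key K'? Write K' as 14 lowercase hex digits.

a1f00000000000

|K| = 9 > B = 7, so first hash the key.
H(K): even-index sum = 929 mod 256 = 161; odd-index sum = 496 mod 256 = 240 → a1 f0.
Zero-pad H(K) = a1 f0 to 7 bytes: K' = a1 f0 00 00 00 00 00.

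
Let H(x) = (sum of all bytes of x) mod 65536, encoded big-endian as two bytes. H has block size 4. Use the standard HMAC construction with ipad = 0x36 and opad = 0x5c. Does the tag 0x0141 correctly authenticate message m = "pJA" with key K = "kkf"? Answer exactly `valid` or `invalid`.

Key "kkf" = 6b 6b 66 is 3 bytes ≤ B = 4; zero-pad to 4 bytes: K' = 6b 6b 66 00.
K' ⊕ ipad = 5d 5d 50 36; K' ⊕ opad = 37 37 3a 5c.
Inner hash: sum = 93+93+80+54+112+74+65 = 571 → 02 3b.
Outer hash (recomputed tag): sum = 55+55+58+92+2+59 = 321 → 01 41.
Recomputed tag = 0141; claimed = 0141 → match.

valid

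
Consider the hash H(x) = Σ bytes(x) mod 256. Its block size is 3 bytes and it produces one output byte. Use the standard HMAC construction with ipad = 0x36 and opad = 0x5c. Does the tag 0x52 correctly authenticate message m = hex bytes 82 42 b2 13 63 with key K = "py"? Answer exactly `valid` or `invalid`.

Key "py" = 70 79 is 2 bytes ≤ B = 3; zero-pad to 3 bytes: K' = 70 79 00.
K' ⊕ ipad = 46 4f 36; K' ⊕ opad = 2c 25 5c.
Inner hash: sum = 70+79+54+130+66+178+19+99 = 695; mod 256 = 183 → b7.
Outer hash (recomputed tag): sum = 44+37+92+183 = 356; mod 256 = 100 → 64.
Recomputed tag = 64; claimed = 52 → mismatch.

invalid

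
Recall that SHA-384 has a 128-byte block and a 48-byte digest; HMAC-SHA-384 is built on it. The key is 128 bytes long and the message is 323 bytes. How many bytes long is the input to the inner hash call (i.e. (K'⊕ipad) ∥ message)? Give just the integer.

451

Key is 128 ≤ 128 bytes, zero-padded: |K'| = 128.
Inner input = (K'⊕ipad) ∥ m → 128 + 323 = 451 bytes.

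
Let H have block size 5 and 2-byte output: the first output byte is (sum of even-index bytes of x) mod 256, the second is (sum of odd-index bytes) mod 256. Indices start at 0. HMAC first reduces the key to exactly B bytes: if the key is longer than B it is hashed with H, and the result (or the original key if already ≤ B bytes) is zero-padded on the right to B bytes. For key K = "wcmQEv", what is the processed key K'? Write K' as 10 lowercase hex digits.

292a000000

|K| = 6 > B = 5, so first hash the key.
H(K): even-index sum = 297 mod 256 = 41; odd-index sum = 298 mod 256 = 42 → 29 2a.
Zero-pad H(K) = 29 2a to 5 bytes: K' = 29 2a 00 00 00.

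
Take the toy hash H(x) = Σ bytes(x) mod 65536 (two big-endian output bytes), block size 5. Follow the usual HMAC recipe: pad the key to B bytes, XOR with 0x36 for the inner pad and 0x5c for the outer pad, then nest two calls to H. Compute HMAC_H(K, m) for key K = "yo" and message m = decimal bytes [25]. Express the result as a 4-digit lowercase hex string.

Key "yo" = 79 6f is 2 bytes ≤ B = 5; zero-pad to 5 bytes: K' = 79 6f 00 00 00.
K' ⊕ ipad = 4f 59 36 36 36.  K' ⊕ opad = 25 33 5c 5c 5c.
Inner input = (K'⊕ipad) ∥ m = 4f 59 36 36 36 ∥ 19.
Inner hash: sum = 79+89+54+54+54+25 = 355 → 01 63.
Outer input = (K'⊕opad) ∥ inner = 25 33 5c 5c 5c ∥ 01 63.
Outer hash (tag): sum = 37+51+92+92+92+1+99 = 464 → 01 d0.

01d0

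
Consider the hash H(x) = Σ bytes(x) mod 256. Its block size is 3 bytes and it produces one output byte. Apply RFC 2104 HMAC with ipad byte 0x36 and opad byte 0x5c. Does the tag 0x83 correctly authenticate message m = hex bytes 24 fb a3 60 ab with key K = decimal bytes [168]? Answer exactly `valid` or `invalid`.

Key decimal bytes [168] = a8 is 1 byte ≤ B = 3; zero-pad to 3 bytes: K' = a8 00 00.
K' ⊕ ipad = 9e 36 36; K' ⊕ opad = f4 5c 5c.
Inner hash: sum = 158+54+54+36+251+163+96+171 = 983; mod 256 = 215 → d7.
Outer hash (recomputed tag): sum = 244+92+92+215 = 643; mod 256 = 131 → 83.
Recomputed tag = 83; claimed = 83 → match.

valid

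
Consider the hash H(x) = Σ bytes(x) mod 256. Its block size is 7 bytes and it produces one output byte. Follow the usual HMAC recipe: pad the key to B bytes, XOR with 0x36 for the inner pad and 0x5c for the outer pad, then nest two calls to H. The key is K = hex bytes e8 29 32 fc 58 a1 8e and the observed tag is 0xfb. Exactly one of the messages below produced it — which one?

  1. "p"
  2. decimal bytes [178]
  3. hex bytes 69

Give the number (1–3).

Key hex bytes e8 29 32 fc 58 a1 8e is exactly B = 7 bytes: K' = e8 29 32 fc 58 a1 8e.
K' ⊕ ipad = de 1f 04 ca 6e 97 b8; K' ⊕ opad = b4 75 6e a0 04 fd d2.
m1: inner = H(de 1f 04 ca 6e 97 b8 70) = f8; tag = H(b4 75 6e a0 04 fd d2 f8) = 02
m2: inner = H(de 1f 04 ca 6e 97 b8 b2) = 3a; tag = H(b4 75 6e a0 04 fd d2 3a) = 44
m3: inner = H(de 1f 04 ca 6e 97 b8 69) = f1; tag = H(b4 75 6e a0 04 fd d2 f1) = fb ← matches

3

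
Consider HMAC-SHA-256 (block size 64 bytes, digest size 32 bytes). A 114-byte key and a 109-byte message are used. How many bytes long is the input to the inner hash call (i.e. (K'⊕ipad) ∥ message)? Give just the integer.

Key is 114 > 64 bytes, so it is hashed to 32 bytes then zero-padded to 64: |K'| = 64.
Inner input = (K'⊕ipad) ∥ m → 64 + 109 = 173 bytes.

173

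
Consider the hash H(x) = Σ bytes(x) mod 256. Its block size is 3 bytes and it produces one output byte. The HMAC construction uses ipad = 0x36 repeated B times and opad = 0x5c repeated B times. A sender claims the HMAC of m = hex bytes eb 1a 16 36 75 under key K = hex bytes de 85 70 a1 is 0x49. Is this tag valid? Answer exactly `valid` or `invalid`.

invalid

Key hex bytes de 85 70 a1 is 4 bytes > B = 3, so hash it first: H(key) = 74, then zero-pad to 3 bytes: K' = 74 00 00.
K' ⊕ ipad = 42 36 36; K' ⊕ opad = 28 5c 5c.
Inner hash: sum = 66+54+54+235+26+22+54+117 = 628; mod 256 = 116 → 74.
Outer hash (recomputed tag): sum = 40+92+92+116 = 340; mod 256 = 84 → 54.
Recomputed tag = 54; claimed = 49 → mismatch.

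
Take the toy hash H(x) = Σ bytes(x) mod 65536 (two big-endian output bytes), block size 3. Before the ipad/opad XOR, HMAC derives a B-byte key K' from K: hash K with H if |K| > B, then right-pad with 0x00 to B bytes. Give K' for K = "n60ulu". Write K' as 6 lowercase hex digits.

022a00

|K| = 6 > B = 3, so first hash the key.
H(K): sum = 110+54+48+117+108+117 = 554 → 02 2a.
Zero-pad H(K) = 02 2a to 3 bytes: K' = 02 2a 00.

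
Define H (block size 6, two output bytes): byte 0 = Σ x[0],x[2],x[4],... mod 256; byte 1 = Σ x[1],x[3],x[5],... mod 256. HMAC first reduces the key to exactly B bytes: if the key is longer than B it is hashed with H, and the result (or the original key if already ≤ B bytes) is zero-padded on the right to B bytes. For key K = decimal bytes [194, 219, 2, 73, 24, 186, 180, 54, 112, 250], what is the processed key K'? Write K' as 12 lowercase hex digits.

|K| = 10 > B = 6, so first hash the key.
H(K): even-index sum = 512 mod 256 = 0; odd-index sum = 782 mod 256 = 14 → 00 0e.
Zero-pad H(K) = 00 0e to 6 bytes: K' = 00 0e 00 00 00 00.

000e00000000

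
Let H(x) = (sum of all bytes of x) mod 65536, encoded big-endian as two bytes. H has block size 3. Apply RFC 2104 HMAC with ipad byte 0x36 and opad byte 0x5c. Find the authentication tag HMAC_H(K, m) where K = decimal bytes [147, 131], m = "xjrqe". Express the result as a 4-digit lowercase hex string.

02c7

Key decimal bytes [147, 131] = 93 83 is 2 bytes ≤ B = 3; zero-pad to 3 bytes: K' = 93 83 00.
K' ⊕ ipad = a5 b5 36.  K' ⊕ opad = cf df 5c.
Inner input = (K'⊕ipad) ∥ m = a5 b5 36 ∥ 78 6a 72 71 65.
Inner hash: sum = 165+181+54+120+106+114+113+101 = 954 → 03 ba.
Outer input = (K'⊕opad) ∥ inner = cf df 5c ∥ 03 ba.
Outer hash (tag): sum = 207+223+92+3+186 = 711 → 02 c7.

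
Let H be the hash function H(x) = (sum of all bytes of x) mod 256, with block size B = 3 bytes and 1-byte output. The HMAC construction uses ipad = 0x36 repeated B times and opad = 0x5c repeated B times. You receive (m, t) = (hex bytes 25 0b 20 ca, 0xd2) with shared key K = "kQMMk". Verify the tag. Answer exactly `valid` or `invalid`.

Key "kQMMk" = 6b 51 4d 4d 6b is 5 bytes > B = 3, so hash it first: H(key) = c1, then zero-pad to 3 bytes: K' = c1 00 00.
K' ⊕ ipad = f7 36 36; K' ⊕ opad = 9d 5c 5c.
Inner hash: sum = 247+54+54+37+11+32+202 = 637; mod 256 = 125 → 7d.
Outer hash (recomputed tag): sum = 157+92+92+125 = 466; mod 256 = 210 → d2.
Recomputed tag = d2; claimed = d2 → match.

valid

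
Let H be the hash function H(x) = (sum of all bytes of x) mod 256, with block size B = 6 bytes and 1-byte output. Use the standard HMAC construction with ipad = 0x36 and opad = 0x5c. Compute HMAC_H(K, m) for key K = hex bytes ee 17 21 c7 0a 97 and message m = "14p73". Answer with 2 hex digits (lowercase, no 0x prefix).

53

Key hex bytes ee 17 21 c7 0a 97 is exactly B = 6 bytes: K' = ee 17 21 c7 0a 97.
K' ⊕ ipad = d8 21 17 f1 3c a1.  K' ⊕ opad = b2 4b 7d 9b 56 cb.
Inner input = (K'⊕ipad) ∥ m = d8 21 17 f1 3c a1 ∥ 31 34 70 37 33.
Inner hash: sum = 216+33+23+241+60+161+49+52+112+55+51 = 1053; mod 256 = 29 → 1d.
Outer input = (K'⊕opad) ∥ inner = b2 4b 7d 9b 56 cb ∥ 1d.
Outer hash (tag): sum = 178+75+125+155+86+203+29 = 851; mod 256 = 83 → 53.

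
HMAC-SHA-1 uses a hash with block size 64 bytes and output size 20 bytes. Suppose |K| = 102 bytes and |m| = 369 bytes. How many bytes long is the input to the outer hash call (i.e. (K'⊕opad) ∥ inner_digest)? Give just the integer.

Key is 102 > 64 bytes, so it is hashed to 20 bytes then zero-padded to 64: |K'| = 64.
Outer input = (K'⊕opad) ∥ H(inner) → 64 + 20 = 84 bytes.

84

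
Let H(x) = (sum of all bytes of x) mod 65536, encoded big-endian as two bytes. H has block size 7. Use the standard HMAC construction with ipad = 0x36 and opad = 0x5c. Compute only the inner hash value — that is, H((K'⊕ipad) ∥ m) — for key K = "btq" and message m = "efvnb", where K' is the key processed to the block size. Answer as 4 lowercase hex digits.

Key "btq" = 62 74 71 is 3 bytes ≤ B = 7; zero-pad to 7 bytes: K' = 62 74 71 00 00 00 00.
K' ⊕ ipad = 54 42 47 36 36 36 36.
Inner input = 54 42 47 36 36 36 36 ∥ 65 66 76 6e 62.
Inner hash: sum = 84+66+71+54+54+54+54+101+102+118+110+98 = 966 → 03 c6.

03c6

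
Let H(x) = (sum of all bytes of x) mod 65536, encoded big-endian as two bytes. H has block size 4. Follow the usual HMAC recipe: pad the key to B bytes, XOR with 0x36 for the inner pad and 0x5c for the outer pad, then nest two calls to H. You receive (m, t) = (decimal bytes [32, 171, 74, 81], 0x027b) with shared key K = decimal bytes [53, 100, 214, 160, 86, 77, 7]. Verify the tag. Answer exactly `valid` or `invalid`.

invalid

Key decimal bytes [53, 100, 214, 160, 86, 77, 7] = 35 64 d6 a0 56 4d 07 is 7 bytes > B = 4, so hash it first: H(key) = 02 b9, then zero-pad to 4 bytes: K' = 02 b9 00 00.
K' ⊕ ipad = 34 8f 36 36; K' ⊕ opad = 5e e5 5c 5c.
Inner hash: sum = 52+143+54+54+32+171+74+81 = 661 → 02 95.
Outer hash (recomputed tag): sum = 94+229+92+92+2+149 = 658 → 02 92.
Recomputed tag = 0292; claimed = 027b → mismatch.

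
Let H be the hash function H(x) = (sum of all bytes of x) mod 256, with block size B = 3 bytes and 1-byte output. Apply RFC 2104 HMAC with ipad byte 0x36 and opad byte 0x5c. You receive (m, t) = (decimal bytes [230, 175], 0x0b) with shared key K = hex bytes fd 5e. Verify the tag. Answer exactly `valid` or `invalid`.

invalid

Key hex bytes fd 5e is 2 bytes ≤ B = 3; zero-pad to 3 bytes: K' = fd 5e 00.
K' ⊕ ipad = cb 68 36; K' ⊕ opad = a1 02 5c.
Inner hash: sum = 203+104+54+230+175 = 766; mod 256 = 254 → fe.
Outer hash (recomputed tag): sum = 161+2+92+254 = 509; mod 256 = 253 → fd.
Recomputed tag = fd; claimed = 0b → mismatch.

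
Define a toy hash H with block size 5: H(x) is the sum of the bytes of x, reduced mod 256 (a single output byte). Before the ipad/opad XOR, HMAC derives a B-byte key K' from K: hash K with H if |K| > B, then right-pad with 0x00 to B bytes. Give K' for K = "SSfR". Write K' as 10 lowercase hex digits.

Key "SSfR" = 53 53 66 52 is 4 bytes ≤ B = 5; zero-pad to 5 bytes: K' = 53 53 66 52 00.

5353665200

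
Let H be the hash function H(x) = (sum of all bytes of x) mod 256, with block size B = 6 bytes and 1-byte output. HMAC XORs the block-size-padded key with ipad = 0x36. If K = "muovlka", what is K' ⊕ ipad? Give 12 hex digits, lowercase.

c93636363636

Key "muovlka" = 6d 75 6f 76 6c 6b 61 is 7 bytes > B = 6, so hash it first: H(key) = ff, then zero-pad to 6 bytes: K' = ff 00 00 00 00 00.
XOR each byte with 0x36: ff⊕36=c9, 00⊕36=36, 00⊕36=36, 00⊕36=36, 00⊕36=36, 00⊕36=36.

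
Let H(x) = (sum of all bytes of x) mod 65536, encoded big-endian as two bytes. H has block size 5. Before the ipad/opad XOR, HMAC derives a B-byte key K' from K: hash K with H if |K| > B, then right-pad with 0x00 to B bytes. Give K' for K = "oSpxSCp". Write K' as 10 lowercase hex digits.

|K| = 7 > B = 5, so first hash the key.
H(K): sum = 111+83+112+120+83+67+112 = 688 → 02 b0.
Zero-pad H(K) = 02 b0 to 5 bytes: K' = 02 b0 00 00 00.

02b0000000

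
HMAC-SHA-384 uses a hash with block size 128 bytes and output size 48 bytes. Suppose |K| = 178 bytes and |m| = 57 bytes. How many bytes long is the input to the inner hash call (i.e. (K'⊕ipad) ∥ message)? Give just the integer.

Key is 178 > 128 bytes, so it is hashed to 48 bytes then zero-padded to 128: |K'| = 128.
Inner input = (K'⊕ipad) ∥ m → 128 + 57 = 185 bytes.

185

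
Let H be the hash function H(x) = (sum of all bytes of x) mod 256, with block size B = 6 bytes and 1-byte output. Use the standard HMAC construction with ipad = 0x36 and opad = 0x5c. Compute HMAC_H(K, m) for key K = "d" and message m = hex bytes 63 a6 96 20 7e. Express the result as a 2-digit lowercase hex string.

Key "d" = 64 is 1 byte ≤ B = 6; zero-pad to 6 bytes: K' = 64 00 00 00 00 00.
K' ⊕ ipad = 52 36 36 36 36 36.  K' ⊕ opad = 38 5c 5c 5c 5c 5c.
Inner input = (K'⊕ipad) ∥ m = 52 36 36 36 36 36 ∥ 63 a6 96 20 7e.
Inner hash: sum = 82+54+54+54+54+54+99+166+150+32+126 = 925; mod 256 = 157 → 9d.
Outer input = (K'⊕opad) ∥ inner = 38 5c 5c 5c 5c 5c ∥ 9d.
Outer hash (tag): sum = 56+92+92+92+92+92+157 = 673; mod 256 = 161 → a1.

a1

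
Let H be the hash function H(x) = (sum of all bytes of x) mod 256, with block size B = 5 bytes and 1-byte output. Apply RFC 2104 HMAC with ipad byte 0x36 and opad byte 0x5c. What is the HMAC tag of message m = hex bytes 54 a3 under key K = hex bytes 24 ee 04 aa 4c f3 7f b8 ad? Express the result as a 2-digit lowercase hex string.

Key hex bytes 24 ee 04 aa 4c f3 7f b8 ad is 9 bytes > B = 5, so hash it first: H(key) = e3, then zero-pad to 5 bytes: K' = e3 00 00 00 00.
K' ⊕ ipad = d5 36 36 36 36.  K' ⊕ opad = bf 5c 5c 5c 5c.
Inner input = (K'⊕ipad) ∥ m = d5 36 36 36 36 ∥ 54 a3.
Inner hash: sum = 213+54+54+54+54+84+163 = 676; mod 256 = 164 → a4.
Outer input = (K'⊕opad) ∥ inner = bf 5c 5c 5c 5c ∥ a4.
Outer hash (tag): sum = 191+92+92+92+92+164 = 723; mod 256 = 211 → d3.

d3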